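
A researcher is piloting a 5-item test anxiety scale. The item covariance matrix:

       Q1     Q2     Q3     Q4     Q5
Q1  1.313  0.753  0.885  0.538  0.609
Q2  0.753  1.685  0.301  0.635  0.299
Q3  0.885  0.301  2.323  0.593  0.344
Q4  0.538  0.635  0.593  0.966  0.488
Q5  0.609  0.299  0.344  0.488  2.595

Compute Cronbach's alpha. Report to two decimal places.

α = 0.69

ΣVar(i) = 1.313 + 1.685 + 2.323 + 0.966 + 2.595 = 8.882
Σ_{i<j} σ_ij = 5.445
σ²_T = 8.882 + 2 × 5.445 = 19.772
α = (k/(k−1))·(1 − ΣVar(i)/σ²_T) = (5/4)·(1 − 8.882/19.772) = 0.69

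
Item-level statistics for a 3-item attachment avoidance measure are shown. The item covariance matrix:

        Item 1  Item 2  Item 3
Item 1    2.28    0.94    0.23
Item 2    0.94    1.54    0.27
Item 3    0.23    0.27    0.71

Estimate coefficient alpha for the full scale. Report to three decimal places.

coefficient alpha = 0.583

Σσᵢ² = 2.28 + 1.54 + 0.71 = 4.53
Sum of off-diagonal covariances = 1.44
total variance = 4.53 + 2 × 1.44 = 7.41
α = (k/(k−1))·(1 − Σσᵢ²/total variance) = (3/2)·(1 − 4.53/7.41) = 0.583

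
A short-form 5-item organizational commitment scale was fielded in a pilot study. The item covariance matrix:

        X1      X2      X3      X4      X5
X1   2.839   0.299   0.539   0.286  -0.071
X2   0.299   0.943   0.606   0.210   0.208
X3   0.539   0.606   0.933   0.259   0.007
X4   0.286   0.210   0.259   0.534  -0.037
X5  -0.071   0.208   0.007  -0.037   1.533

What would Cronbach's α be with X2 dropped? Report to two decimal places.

Remaining items: X1, X3, X4, X5 (k = 4).
sum of item variances = 2.839 + 0.933 + 0.534 + 1.533 = 5.839
σ²_total = 5.839 + 2 × 0.983 = 7.805
α (item deleted) = (4/3)·(1 − 5.839/7.805) = 0.34

α = 0.34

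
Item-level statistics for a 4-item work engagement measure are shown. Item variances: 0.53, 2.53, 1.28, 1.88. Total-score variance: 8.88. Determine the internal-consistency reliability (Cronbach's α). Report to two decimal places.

α = 0.40

sum of item variances = 0.53 + 2.53 + 1.28 + 1.88 = 6.22
α = (k/(k−1))·(1 − sum of item variances/σ²_T) = (4/3)·(1 − 6.22/8.88) = 0.40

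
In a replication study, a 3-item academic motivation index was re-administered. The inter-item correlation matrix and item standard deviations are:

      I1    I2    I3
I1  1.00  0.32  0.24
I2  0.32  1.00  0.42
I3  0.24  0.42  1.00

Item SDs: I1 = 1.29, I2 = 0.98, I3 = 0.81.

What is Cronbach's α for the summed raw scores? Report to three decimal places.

Σσ²ᵢ = 1.29² + 0.98² + 0.81² = 3.2806
Covariances σ_ij = r_ij · s_i · s_j:
  σ(I1,I2) = 0.32 × 1.29 × 0.98 = 0.4045
  σ(I1,I3) = 0.24 × 1.29 × 0.81 = 0.2508
  σ(I2,I3) = 0.42 × 0.98 × 0.81 = 0.3334
σ²_T = Σσ²ᵢ + 2·Σσ_ij = 3.2806 + 2 × 0.9887 = 5.2580
α = (3/2)·(1 − 3.2806/5.2580) = 0.564

Cronbach's α = 0.564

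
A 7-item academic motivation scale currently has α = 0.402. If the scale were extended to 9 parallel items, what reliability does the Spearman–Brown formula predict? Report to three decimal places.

Length factor m = 9/7 = 1.2857
α' = m·α / (1 + (m−1)·α)
   = 9/7 × 0.402 / (1 + (9/7 − 1) × 0.402)
   = 0.5169 / 1.1149 = 0.464

predicted reliability = 0.464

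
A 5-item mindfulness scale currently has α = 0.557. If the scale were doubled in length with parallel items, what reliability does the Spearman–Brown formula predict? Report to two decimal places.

predicted reliability = 0.72

Length factor m = 2
α' = m·α / (1 + (m−1)·α)
   = 2 × 0.557 / (1 + (2 − 1) × 0.557)
   = 1.1140 / 1.5570 = 0.72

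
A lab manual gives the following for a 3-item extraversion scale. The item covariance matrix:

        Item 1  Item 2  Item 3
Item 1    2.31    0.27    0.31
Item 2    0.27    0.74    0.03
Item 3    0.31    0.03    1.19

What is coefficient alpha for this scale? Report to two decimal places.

Σσᵢ² = 2.31 + 0.74 + 1.19 = 4.24
Sum of the distinct covariances = 0.61
σ²_total = 4.24 + 2 × 0.61 = 5.46
α = (k/(k−1))·(1 − Σσᵢ²/σ²_total) = (3/2)·(1 − 4.24/5.46) = 0.34

α = 0.34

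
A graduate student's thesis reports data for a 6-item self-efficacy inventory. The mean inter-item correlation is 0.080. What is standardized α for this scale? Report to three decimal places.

α = 0.343

Standardized α = k·r̄ / (1 + (k−1)·r̄) = 6 × 0.080 / (1 + 5 × 0.080)
  = 0.4800 / 1.4000 = 0.343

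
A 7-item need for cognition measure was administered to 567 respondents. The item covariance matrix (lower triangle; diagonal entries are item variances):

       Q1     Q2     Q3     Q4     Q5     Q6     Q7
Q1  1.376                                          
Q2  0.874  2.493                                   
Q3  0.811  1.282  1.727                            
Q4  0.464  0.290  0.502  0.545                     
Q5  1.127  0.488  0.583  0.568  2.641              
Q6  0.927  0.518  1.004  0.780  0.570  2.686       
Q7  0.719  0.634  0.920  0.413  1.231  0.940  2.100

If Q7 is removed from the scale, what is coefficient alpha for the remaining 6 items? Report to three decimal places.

Remaining items: Q1, Q2, Q3, Q4, Q5, Q6 (k = 6).
sum of item variances = 1.376 + 2.493 + 1.727 + 0.545 + 2.641 + 2.686 = 11.468
σ²_total = 11.468 + 2 × 10.788 = 33.044
α (item deleted) = (6/5)·(1 − 11.468/33.044) = 0.784

coefficient alpha = 0.784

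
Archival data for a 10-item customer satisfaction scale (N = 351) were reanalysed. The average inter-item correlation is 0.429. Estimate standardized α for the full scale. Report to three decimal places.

Standardized α = k·r̄ / (1 + (k−1)·r̄) = 10 × 0.429 / (1 + 9 × 0.429)
  = 4.2900 / 4.8610 = 0.883

standardized α = 0.883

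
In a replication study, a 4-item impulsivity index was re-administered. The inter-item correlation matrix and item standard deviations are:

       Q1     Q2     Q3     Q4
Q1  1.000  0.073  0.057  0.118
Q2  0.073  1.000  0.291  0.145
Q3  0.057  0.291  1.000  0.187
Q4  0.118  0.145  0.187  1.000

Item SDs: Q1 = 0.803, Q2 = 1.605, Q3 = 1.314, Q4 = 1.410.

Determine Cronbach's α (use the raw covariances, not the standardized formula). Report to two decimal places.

Σσ²ᵢ = 0.803² + 1.605² + 1.314² + 1.410² = 6.9355
Covariances σ_ij = r_ij · s_i · s_j:
  σ(Q1,Q2) = 0.073 × 0.803 × 1.605 = 0.0941
  σ(Q1,Q3) = 0.057 × 0.803 × 1.314 = 0.0601
  σ(Q1,Q4) = 0.118 × 0.803 × 1.410 = 0.1336
  σ(Q2,Q3) = 0.291 × 1.605 × 1.314 = 0.6137
  σ(Q2,Q4) = 0.145 × 1.605 × 1.410 = 0.3281
  σ(Q3,Q4) = 0.187 × 1.314 × 1.410 = 0.3465
σ²_T = Σσ²ᵢ + 2·Σσ_ij = 6.9355 + 2 × 1.5761 = 10.0877
α = (4/3)·(1 − 6.9355/10.0877) = 0.42

Cronbach's α = 0.42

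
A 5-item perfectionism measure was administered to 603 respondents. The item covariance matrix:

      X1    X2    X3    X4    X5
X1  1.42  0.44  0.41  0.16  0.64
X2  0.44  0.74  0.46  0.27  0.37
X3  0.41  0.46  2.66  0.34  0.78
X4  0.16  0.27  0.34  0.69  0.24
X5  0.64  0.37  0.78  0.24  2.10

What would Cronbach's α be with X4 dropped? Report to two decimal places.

Cronbach's α = 0.63

Remaining items: X1, X2, X3, X5 (k = 4).
Σσᵢ² = 1.42 + 0.74 + 2.66 + 2.10 = 6.92
Var(T) = 6.92 + 2 × 3.10 = 13.12
α (item deleted) = (4/3)·(1 − 6.92/13.12) = 0.63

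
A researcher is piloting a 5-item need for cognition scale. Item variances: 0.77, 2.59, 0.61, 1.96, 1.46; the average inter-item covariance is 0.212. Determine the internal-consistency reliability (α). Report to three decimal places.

Σσ²ᵢ = 0.77 + 2.59 + 0.61 + 1.96 + 1.46 = 7.39
Sum of the 10 distinct covariances = 10 × 0.212 = 2.120
σ²_T = Σσ²ᵢ + 2·Σcov = 7.39 + 2 × 2.120 = 11.630
α = (5/4)·(1 − 7.39/11.630) = 0.456

α = 0.456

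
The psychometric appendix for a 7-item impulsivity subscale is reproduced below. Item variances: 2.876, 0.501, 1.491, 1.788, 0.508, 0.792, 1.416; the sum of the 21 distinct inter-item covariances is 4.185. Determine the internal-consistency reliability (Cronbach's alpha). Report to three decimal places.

sum of item variances = 2.876 + 0.501 + 1.491 + 1.788 + 0.508 + 0.792 + 1.416 = 9.372
Sum of distinct covariances = 4.185
σ²_T = sum of item variances + 2·Σcov = 9.372 + 2 × 4.185 = 17.742
α = (7/6)·(1 − 9.372/17.742) = 0.550

α = 0.550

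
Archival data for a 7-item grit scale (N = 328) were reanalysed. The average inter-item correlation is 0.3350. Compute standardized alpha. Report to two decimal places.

Standardized α = k·r̄ / (1 + (k−1)·r̄) = 7 × 0.3350 / (1 + 6 × 0.3350)
  = 2.3450 / 3.0100 = 0.78

standardized alpha = 0.78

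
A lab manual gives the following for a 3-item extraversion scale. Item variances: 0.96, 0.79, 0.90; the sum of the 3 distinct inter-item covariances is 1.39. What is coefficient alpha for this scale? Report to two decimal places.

α = 0.77

sum of item variances = 0.96 + 0.79 + 0.90 = 2.65
Sum of distinct covariances = 1.39
σ²_total = sum of item variances + 2·Σcov = 2.65 + 2 × 1.39 = 5.43
α = (3/2)·(1 − 2.65/5.43) = 0.77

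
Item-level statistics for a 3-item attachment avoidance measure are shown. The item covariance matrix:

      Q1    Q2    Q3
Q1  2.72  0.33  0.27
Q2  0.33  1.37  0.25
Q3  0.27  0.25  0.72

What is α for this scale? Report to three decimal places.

Σσ²ᵢ = 2.72 + 1.37 + 0.72 = 4.81
Σ_{i<j} σ_ij = 0.85
Var(T) = 4.81 + 2 × 0.85 = 6.51
α = (k/(k−1))·(1 − Σσ²ᵢ/Var(T)) = (3/2)·(1 − 4.81/6.51) = 0.392

α = 0.392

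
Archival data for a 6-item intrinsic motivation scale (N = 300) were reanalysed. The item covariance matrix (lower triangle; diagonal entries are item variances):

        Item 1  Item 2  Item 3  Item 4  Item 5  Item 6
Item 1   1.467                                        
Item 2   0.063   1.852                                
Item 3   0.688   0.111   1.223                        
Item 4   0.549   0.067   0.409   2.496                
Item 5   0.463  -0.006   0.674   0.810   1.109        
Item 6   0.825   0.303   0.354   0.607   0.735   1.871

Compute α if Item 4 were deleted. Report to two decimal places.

α = 0.66

Remaining items: Item 1, Item 2, Item 3, Item 5, Item 6 (k = 5).
Σσ²ᵢ = 1.467 + 1.852 + 1.223 + 1.109 + 1.871 = 7.522
σ²_total = 7.522 + 2 × 4.210 = 15.942
α (item deleted) = (5/4)·(1 − 7.522/15.942) = 0.66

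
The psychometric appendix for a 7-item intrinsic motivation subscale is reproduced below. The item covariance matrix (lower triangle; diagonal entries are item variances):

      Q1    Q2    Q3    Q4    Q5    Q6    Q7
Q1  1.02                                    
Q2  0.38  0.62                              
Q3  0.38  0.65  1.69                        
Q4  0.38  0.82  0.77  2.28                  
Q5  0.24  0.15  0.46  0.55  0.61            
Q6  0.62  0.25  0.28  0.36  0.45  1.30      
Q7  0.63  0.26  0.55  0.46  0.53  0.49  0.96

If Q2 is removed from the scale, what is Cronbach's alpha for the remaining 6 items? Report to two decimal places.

Cronbach's alpha = 0.77

Remaining items: Q1, Q3, Q4, Q5, Q6, Q7 (k = 6).
Σσᵢ² = 1.02 + 1.69 + 2.28 + 0.61 + 1.30 + 0.96 = 7.86
total variance = 7.86 + 2 × 7.15 = 22.16
α (item deleted) = (6/5)·(1 − 7.86/22.16) = 0.77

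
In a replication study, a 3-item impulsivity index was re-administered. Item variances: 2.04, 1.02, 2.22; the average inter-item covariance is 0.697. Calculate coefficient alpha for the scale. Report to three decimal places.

ΣVar(i) = 2.04 + 1.02 + 2.22 = 5.28
Sum of the 3 distinct covariances = 3 × 0.697 = 2.091
Var(T) = ΣVar(i) + 2·Σcov = 5.28 + 2 × 2.091 = 9.462
α = (3/2)·(1 − 5.28/9.462) = 0.663

α = 0.663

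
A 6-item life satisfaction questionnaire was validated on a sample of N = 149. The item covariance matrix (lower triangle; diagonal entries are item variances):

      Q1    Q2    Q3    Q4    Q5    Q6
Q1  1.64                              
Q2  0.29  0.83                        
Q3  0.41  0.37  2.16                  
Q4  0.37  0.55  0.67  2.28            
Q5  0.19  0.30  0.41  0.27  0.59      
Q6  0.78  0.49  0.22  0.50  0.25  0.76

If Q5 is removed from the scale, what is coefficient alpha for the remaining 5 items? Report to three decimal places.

Remaining items: Q1, Q2, Q3, Q4, Q6 (k = 5).
ΣVar(i) = 1.64 + 0.83 + 2.16 + 2.28 + 0.76 = 7.67
total variance = 7.67 + 2 × 4.65 = 16.97
α (item deleted) = (5/4)·(1 − 7.67/16.97) = 0.685

coefficient alpha = 0.685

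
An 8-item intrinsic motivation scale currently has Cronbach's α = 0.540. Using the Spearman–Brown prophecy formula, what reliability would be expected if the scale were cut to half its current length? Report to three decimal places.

predicted reliability = 0.370

Length factor m = 1/2
α' = m·α / (1 − (1−m)·α)
   = 1/2 × 0.540 / (1 − (1 − 1/2) × 0.540)
   = 0.2700 / 0.7300 = 0.370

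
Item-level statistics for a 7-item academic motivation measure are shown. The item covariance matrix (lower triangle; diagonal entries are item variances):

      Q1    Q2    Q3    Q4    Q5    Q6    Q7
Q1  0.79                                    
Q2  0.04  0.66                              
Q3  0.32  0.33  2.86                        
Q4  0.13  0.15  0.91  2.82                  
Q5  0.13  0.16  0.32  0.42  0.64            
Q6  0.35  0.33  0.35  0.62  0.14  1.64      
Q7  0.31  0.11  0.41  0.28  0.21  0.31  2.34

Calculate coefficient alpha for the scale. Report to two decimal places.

Σσᵢ² = 0.79 + 0.66 + 2.86 + 2.82 + 0.64 + 1.64 + 2.34 = 11.75
Sum of the distinct covariances = 6.33
σ²_T = 11.75 + 2 × 6.33 = 24.41
α = (k/(k−1))·(1 − Σσᵢ²/σ²_T) = (7/6)·(1 − 11.75/24.41) = 0.61

coefficient alpha = 0.61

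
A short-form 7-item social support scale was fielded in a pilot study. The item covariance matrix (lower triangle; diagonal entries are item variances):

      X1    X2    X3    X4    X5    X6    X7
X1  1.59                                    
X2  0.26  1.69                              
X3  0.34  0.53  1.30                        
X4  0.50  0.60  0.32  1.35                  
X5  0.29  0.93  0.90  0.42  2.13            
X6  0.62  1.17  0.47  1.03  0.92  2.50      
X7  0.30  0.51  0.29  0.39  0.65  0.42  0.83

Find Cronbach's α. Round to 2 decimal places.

ΣVar(i) = 1.59 + 1.69 + 1.30 + 1.35 + 2.13 + 2.50 + 0.83 = 11.39
Sum of off-diagonal covariances = 11.86
σ²_total = 11.39 + 2 × 11.86 = 35.11
α = (k/(k−1))·(1 − ΣVar(i)/σ²_total) = (7/6)·(1 − 11.39/35.11) = 0.79

Cronbach's α = 0.79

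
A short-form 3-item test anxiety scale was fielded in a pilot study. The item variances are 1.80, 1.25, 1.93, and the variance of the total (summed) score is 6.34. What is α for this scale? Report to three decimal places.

α = 0.322

sum of item variances = 1.80 + 1.25 + 1.93 = 4.98
α = (k/(k−1))·(1 − sum of item variances/σ²_T) = (3/2)·(1 − 4.98/6.34) = 0.322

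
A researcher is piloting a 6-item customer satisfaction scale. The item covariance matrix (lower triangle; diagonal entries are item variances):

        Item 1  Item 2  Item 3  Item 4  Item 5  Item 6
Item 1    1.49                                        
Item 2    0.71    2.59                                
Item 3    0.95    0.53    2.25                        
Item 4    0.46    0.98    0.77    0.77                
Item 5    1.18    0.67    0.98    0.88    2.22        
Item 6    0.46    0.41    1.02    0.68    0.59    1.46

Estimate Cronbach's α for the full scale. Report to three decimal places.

Cronbach's α = 0.812

ΣVar(i) = 1.49 + 2.59 + 2.25 + 0.77 + 2.22 + 1.46 = 10.78
Sum of off-diagonal covariances = 11.27
σ²_T = 10.78 + 2 × 11.27 = 33.32
α = (k/(k−1))·(1 − ΣVar(i)/σ²_T) = (6/5)·(1 − 10.78/33.32) = 0.812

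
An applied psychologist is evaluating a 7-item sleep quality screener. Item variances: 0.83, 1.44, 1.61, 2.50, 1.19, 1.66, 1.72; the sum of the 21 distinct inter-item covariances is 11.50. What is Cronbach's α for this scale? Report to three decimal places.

Cronbach's α = 0.790

Σσᵢ² = 0.83 + 1.44 + 1.61 + 2.50 + 1.19 + 1.66 + 1.72 = 10.95
Sum of distinct covariances = 11.50
total variance = Σσᵢ² + 2·Σcov = 10.95 + 2 × 11.50 = 33.95
α = (7/6)·(1 − 10.95/33.95) = 0.790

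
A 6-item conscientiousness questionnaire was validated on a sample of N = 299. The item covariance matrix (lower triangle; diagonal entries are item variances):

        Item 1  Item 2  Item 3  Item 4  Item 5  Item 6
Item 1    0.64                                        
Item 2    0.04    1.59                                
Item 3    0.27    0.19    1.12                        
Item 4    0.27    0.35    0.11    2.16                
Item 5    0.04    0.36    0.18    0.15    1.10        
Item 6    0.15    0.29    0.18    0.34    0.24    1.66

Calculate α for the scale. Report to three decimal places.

α = 0.520

Σσᵢ² = 0.64 + 1.59 + 1.12 + 2.16 + 1.10 + 1.66 = 8.27
Σ_{i<j} σ_ij = 3.16
Var(T) = 8.27 + 2 × 3.16 = 14.59
α = (k/(k−1))·(1 − Σσᵢ²/Var(T)) = (6/5)·(1 − 8.27/14.59) = 0.520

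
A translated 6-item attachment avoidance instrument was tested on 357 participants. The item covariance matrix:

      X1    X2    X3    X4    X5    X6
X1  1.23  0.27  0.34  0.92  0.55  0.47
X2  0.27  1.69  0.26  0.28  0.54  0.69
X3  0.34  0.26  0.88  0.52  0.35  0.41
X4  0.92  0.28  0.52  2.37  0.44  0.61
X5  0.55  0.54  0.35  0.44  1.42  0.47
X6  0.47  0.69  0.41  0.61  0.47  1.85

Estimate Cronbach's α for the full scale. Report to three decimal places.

α = 0.722

ΣVar(i) = 1.23 + 1.69 + 0.88 + 2.37 + 1.42 + 1.85 = 9.44
Sum of off-diagonal covariances = 7.12
σ²_T = 9.44 + 2 × 7.12 = 23.68
α = (k/(k−1))·(1 − ΣVar(i)/σ²_T) = (6/5)·(1 − 9.44/23.68) = 0.722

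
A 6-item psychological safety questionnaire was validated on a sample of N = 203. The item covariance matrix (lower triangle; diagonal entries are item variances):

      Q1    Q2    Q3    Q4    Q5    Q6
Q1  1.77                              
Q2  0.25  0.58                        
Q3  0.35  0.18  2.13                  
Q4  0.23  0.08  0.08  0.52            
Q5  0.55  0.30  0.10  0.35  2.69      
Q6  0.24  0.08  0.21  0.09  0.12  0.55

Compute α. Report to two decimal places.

α = 0.53

ΣVar(i) = 1.77 + 0.58 + 2.13 + 0.52 + 2.69 + 0.55 = 8.24
Sum of the distinct covariances = 3.21
Var(T) = 8.24 + 2 × 3.21 = 14.66
α = (k/(k−1))·(1 − ΣVar(i)/Var(T)) = (6/5)·(1 − 8.24/14.66) = 0.53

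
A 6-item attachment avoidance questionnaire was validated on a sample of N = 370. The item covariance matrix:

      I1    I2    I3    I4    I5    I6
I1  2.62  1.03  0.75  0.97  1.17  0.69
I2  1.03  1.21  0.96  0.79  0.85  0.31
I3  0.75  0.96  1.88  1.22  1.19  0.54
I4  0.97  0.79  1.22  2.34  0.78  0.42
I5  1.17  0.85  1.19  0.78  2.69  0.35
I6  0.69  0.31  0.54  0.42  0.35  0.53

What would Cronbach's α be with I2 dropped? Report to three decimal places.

Remaining items: I1, I3, I4, I5, I6 (k = 5).
ΣVar(i) = 2.62 + 1.88 + 2.34 + 2.69 + 0.53 = 10.06
total variance = 10.06 + 2 × 8.08 = 26.22
α (item deleted) = (5/4)·(1 − 10.06/26.22) = 0.770

α = 0.770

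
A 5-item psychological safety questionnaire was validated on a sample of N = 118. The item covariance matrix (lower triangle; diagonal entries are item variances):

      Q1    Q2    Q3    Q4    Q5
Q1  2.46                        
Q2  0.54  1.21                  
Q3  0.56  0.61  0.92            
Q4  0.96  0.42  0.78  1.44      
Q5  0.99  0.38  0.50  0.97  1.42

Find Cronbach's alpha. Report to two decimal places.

α = 0.80

Σσ²ᵢ = 2.46 + 1.21 + 0.92 + 1.44 + 1.42 = 7.45
Sum of the distinct covariances = 6.71
Var(T) = 7.45 + 2 × 6.71 = 20.87
α = (k/(k−1))·(1 − Σσ²ᵢ/Var(T)) = (5/4)·(1 − 7.45/20.87) = 0.80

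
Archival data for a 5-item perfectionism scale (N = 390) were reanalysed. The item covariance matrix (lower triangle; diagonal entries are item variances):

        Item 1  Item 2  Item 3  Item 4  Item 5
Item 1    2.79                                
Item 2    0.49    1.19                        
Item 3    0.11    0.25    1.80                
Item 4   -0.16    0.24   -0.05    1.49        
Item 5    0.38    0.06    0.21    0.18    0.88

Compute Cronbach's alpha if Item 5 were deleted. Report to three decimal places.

α = 0.260

Remaining items: Item 1, Item 2, Item 3, Item 4 (k = 4).
Σσ²ᵢ = 2.79 + 1.19 + 1.80 + 1.49 = 7.27
σ²_T = 7.27 + 2 × 0.88 = 9.03
α (item deleted) = (4/3)·(1 − 7.27/9.03) = 0.260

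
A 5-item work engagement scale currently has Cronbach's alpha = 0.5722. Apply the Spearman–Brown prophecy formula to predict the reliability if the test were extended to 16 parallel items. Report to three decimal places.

predicted reliability = 0.811

Length factor m = 16/5 = 3.2000
α' = m·α / (1 + (m−1)·α)
   = 16/5 × 0.5722 / (1 + (16/5 − 1) × 0.5722)
   = 1.8310 / 2.2588 = 0.811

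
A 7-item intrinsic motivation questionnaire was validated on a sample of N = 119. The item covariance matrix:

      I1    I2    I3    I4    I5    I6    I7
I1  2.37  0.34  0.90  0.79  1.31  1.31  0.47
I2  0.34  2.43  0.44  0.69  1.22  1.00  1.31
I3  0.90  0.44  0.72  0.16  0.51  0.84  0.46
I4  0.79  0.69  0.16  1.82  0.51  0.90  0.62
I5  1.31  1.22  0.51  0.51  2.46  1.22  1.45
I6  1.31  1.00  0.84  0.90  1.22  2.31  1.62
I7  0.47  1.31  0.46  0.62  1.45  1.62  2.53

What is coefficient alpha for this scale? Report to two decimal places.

Σσᵢ² = 2.37 + 2.43 + 0.72 + 1.82 + 2.46 + 2.31 + 2.53 = 14.64
Σ_{i<j} σ_ij = 18.07
total variance = 14.64 + 2 × 18.07 = 50.78
α = (k/(k−1))·(1 − Σσᵢ²/total variance) = (7/6)·(1 − 14.64/50.78) = 0.83

coefficient alpha = 0.83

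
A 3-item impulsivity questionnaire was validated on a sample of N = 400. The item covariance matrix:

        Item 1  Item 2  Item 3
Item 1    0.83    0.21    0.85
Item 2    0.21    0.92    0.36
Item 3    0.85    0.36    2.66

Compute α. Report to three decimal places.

α = 0.588

ΣVar(i) = 0.83 + 0.92 + 2.66 = 4.41
Sum of the distinct covariances = 1.42
Var(T) = 4.41 + 2 × 1.42 = 7.25
α = (k/(k−1))·(1 − ΣVar(i)/Var(T)) = (3/2)·(1 − 4.41/7.25) = 0.588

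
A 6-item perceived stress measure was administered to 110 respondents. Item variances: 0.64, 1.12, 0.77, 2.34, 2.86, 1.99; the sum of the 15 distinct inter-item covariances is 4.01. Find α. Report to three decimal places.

α = 0.543

ΣVar(i) = 0.64 + 1.12 + 0.77 + 2.34 + 2.86 + 1.99 = 9.72
Sum of distinct covariances = 4.01
Var(T) = ΣVar(i) + 2·Σcov = 9.72 + 2 × 4.01 = 17.74
α = (6/5)·(1 − 9.72/17.74) = 0.543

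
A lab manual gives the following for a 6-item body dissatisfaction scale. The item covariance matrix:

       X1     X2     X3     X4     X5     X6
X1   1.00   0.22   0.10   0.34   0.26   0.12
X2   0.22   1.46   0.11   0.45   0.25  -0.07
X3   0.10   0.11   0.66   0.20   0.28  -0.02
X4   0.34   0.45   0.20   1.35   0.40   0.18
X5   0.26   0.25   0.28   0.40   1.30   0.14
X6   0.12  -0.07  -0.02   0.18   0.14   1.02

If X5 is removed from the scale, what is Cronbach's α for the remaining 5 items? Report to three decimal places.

Remaining items: X1, X2, X3, X4, X6 (k = 5).
Σσ²ᵢ = 1.00 + 1.46 + 0.66 + 1.35 + 1.02 = 5.49
total variance = 5.49 + 2 × 1.63 = 8.75
α (item deleted) = (5/4)·(1 − 5.49/8.75) = 0.466

Cronbach's α = 0.466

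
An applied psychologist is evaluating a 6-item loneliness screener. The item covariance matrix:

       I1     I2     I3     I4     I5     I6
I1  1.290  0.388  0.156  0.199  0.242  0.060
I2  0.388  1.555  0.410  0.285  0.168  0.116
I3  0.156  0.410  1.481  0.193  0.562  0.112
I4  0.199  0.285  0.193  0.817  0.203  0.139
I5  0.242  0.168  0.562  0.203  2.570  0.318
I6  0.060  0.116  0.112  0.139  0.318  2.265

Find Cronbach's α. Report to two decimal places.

α = 0.50

Σσᵢ² = 1.290 + 1.555 + 1.481 + 0.817 + 2.570 + 2.265 = 9.978
Sum of the distinct covariances = 3.551
σ²_T = 9.978 + 2 × 3.551 = 17.080
α = (k/(k−1))·(1 − Σσᵢ²/σ²_T) = (6/5)·(1 − 9.978/17.080) = 0.50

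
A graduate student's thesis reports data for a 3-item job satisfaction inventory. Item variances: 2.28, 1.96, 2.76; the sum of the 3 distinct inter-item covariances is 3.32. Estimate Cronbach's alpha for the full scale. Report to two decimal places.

α = 0.73

Σσᵢ² = 2.28 + 1.96 + 2.76 = 7.00
Sum of distinct covariances = 3.32
total variance = Σσᵢ² + 2·Σcov = 7.00 + 2 × 3.32 = 13.64
α = (3/2)·(1 − 7.00/13.64) = 0.73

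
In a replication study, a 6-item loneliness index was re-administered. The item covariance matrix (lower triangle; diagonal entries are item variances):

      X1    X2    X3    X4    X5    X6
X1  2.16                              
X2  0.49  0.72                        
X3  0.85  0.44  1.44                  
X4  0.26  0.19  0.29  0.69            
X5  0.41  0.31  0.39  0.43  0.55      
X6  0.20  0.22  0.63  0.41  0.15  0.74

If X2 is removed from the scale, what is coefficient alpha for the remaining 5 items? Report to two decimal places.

coefficient alpha = 0.74

Remaining items: X1, X3, X4, X5, X6 (k = 5).
ΣVar(i) = 2.16 + 1.44 + 0.69 + 0.55 + 0.74 = 5.58
σ²_T = 5.58 + 2 × 4.02 = 13.62
α (item deleted) = (5/4)·(1 − 5.58/13.62) = 0.74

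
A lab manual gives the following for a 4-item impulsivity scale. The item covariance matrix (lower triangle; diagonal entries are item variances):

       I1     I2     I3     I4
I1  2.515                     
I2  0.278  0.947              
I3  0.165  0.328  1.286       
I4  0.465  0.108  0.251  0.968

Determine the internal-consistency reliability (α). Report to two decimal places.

α = 0.48

Σσ²ᵢ = 2.515 + 0.947 + 1.286 + 0.968 = 5.716
Sum of off-diagonal covariances = 1.595
total variance = 5.716 + 2 × 1.595 = 8.906
α = (k/(k−1))·(1 − Σσ²ᵢ/total variance) = (4/3)·(1 − 5.716/8.906) = 0.48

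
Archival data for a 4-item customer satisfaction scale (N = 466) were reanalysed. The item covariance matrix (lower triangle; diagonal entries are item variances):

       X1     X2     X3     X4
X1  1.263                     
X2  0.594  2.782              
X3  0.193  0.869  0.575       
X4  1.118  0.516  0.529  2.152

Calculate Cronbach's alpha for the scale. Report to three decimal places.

Cronbach's alpha = 0.707

ΣVar(i) = 1.263 + 2.782 + 0.575 + 2.152 = 6.772
Σ_{i<j} σ_ij = 3.819
Var(T) = 6.772 + 2 × 3.819 = 14.410
α = (k/(k−1))·(1 − ΣVar(i)/Var(T)) = (4/3)·(1 − 6.772/14.410) = 0.707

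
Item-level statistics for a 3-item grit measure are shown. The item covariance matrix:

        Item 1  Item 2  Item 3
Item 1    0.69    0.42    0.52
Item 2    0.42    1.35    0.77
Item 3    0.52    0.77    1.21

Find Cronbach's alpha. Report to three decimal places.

Σσ²ᵢ = 0.69 + 1.35 + 1.21 = 3.25
Σ_{i<j} σ_ij = 1.71
total variance = 3.25 + 2 × 1.71 = 6.67
α = (k/(k−1))·(1 − Σσ²ᵢ/total variance) = (3/2)·(1 − 3.25/6.67) = 0.769

α = 0.769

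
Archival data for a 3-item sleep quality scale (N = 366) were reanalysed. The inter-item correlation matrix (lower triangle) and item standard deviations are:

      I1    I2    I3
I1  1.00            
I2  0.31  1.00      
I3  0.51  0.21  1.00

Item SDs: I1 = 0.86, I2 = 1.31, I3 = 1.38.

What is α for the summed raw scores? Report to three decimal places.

Σσ²ᵢ = 0.86² + 1.31² + 1.38² = 4.3601
Covariances σ_ij = r_ij · s_i · s_j:
  σ(I1,I2) = 0.31 × 0.86 × 1.31 = 0.3492
  σ(I1,I3) = 0.51 × 0.86 × 1.38 = 0.6053
  σ(I2,I3) = 0.21 × 1.31 × 1.38 = 0.3796
σ²_T = Σσ²ᵢ + 2·Σσ_ij = 4.3601 + 2 × 1.3341 = 7.0283
α = (3/2)·(1 − 4.3601/7.0283) = 0.569

α = 0.569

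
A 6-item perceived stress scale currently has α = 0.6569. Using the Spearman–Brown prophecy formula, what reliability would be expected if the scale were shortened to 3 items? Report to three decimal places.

predicted reliability = 0.489

Length factor m = 3/6 = 0.5000
α' = m·α / (1 − (1−m)·α)
   = 3/6 × 0.6569 / (1 − (1 − 3/6) × 0.6569)
   = 0.3285 / 0.6715 = 0.489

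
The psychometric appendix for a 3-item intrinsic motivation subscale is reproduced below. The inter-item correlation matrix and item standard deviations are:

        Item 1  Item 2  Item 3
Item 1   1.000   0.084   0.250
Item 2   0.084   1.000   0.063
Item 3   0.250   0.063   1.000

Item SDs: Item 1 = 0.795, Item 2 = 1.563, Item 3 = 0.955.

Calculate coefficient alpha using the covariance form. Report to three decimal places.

coefficient alpha = 0.244

Σσ²ᵢ = 0.795² + 1.563² + 0.955² = 3.9870
Covariances σ_ij = r_ij · s_i · s_j:
  σ(Item 1,Item 2) = 0.084 × 0.795 × 1.563 = 0.1044
  σ(Item 1,Item 3) = 0.250 × 0.795 × 0.955 = 0.1898
  σ(Item 2,Item 3) = 0.063 × 1.563 × 0.955 = 0.0940
σ²_T = Σσ²ᵢ + 2·Σσ_ij = 3.9870 + 2 × 0.3882 = 4.7634
α = (3/2)·(1 − 3.9870/4.7634) = 0.244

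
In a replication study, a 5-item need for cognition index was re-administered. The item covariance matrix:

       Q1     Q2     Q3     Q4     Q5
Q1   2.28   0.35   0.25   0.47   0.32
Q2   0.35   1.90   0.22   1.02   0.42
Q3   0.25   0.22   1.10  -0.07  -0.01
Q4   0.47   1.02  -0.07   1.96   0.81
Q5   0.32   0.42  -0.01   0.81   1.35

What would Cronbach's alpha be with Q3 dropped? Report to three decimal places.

α = 0.633

Remaining items: Q1, Q2, Q4, Q5 (k = 4).
Σσᵢ² = 2.28 + 1.90 + 1.96 + 1.35 = 7.49
total variance = 7.49 + 2 × 3.39 = 14.27
α (item deleted) = (4/3)·(1 − 7.49/14.27) = 0.633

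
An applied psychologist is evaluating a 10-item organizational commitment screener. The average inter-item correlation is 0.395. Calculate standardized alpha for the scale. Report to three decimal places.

standardized alpha = 0.867

Standardized α = k·r̄ / (1 + (k−1)·r̄) = 10 × 0.395 / (1 + 9 × 0.395)
  = 3.9500 / 4.5550 = 0.867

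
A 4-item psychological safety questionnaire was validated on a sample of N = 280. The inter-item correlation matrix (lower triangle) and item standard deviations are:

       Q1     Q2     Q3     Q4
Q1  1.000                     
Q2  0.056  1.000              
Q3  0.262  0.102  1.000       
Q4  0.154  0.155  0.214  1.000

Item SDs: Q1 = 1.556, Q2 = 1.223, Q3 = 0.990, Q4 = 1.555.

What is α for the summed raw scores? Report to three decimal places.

Σσ²ᵢ = 1.556² + 1.223² + 0.990² + 1.555² = 7.3150
Covariances σ_ij = r_ij · s_i · s_j:
  σ(Q1,Q2) = 0.056 × 1.556 × 1.223 = 0.1066
  σ(Q1,Q3) = 0.262 × 1.556 × 0.990 = 0.4036
  σ(Q1,Q4) = 0.154 × 1.556 × 1.555 = 0.3726
  σ(Q2,Q3) = 0.102 × 1.223 × 0.990 = 0.1235
  σ(Q2,Q4) = 0.155 × 1.223 × 1.555 = 0.2948
  σ(Q3,Q4) = 0.214 × 0.990 × 1.555 = 0.3294
σ²_T = Σσ²ᵢ + 2·Σσ_ij = 7.3150 + 2 × 1.6305 = 10.5760
α = (4/3)·(1 − 7.3150/10.5760) = 0.411

α = 0.411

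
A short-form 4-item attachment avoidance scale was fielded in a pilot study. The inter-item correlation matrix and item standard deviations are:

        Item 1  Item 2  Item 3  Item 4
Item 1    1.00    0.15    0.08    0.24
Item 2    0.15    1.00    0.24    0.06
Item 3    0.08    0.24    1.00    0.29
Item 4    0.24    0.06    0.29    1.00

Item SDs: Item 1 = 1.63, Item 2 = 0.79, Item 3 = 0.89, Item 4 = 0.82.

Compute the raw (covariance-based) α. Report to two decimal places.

Σσ²ᵢ = 1.63² + 0.79² + 0.89² + 0.82² = 4.7455
Covariances σ_ij = r_ij · s_i · s_j:
  σ(Item 1,Item 2) = 0.15 × 1.63 × 0.79 = 0.1932
  σ(Item 1,Item 3) = 0.08 × 1.63 × 0.89 = 0.1161
  σ(Item 1,Item 4) = 0.24 × 1.63 × 0.82 = 0.3208
  σ(Item 2,Item 3) = 0.24 × 0.79 × 0.89 = 0.1687
  σ(Item 2,Item 4) = 0.06 × 0.79 × 0.82 = 0.0389
  σ(Item 3,Item 4) = 0.29 × 0.89 × 0.82 = 0.2116
σ²_T = Σσ²ᵢ + 2·Σσ_ij = 4.7455 + 2 × 1.0493 = 6.8441
α = (4/3)·(1 − 4.7455/6.8441) = 0.41

α = 0.41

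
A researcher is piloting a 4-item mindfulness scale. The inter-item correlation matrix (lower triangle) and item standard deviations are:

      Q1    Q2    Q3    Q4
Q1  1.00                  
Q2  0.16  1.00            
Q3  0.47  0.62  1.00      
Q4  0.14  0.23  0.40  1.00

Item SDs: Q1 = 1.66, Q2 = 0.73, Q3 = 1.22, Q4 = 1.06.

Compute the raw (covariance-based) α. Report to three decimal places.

Σσ²ᵢ = 1.66² + 0.73² + 1.22² + 1.06² = 5.9005
Covariances σ_ij = r_ij · s_i · s_j:
  σ(Q1,Q2) = 0.16 × 1.66 × 0.73 = 0.1939
  σ(Q1,Q3) = 0.47 × 1.66 × 1.22 = 0.9518
  σ(Q1,Q4) = 0.14 × 1.66 × 1.06 = 0.2463
  σ(Q2,Q3) = 0.62 × 0.73 × 1.22 = 0.5522
  σ(Q2,Q4) = 0.23 × 0.73 × 1.06 = 0.1780
  σ(Q3,Q4) = 0.40 × 1.22 × 1.06 = 0.5173
σ²_T = Σσ²ᵢ + 2·Σσ_ij = 5.9005 + 2 × 2.6395 = 11.1795
α = (4/3)·(1 − 5.9005/11.1795) = 0.630

α = 0.630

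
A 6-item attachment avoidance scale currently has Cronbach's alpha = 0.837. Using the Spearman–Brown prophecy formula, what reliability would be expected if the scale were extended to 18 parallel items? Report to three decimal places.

predicted reliability = 0.939

Length factor m = 18/6 = 3.0000
α' = m·α / (1 + (m−1)·α)
   = 18/6 × 0.837 / (1 + (18/6 − 1) × 0.837)
   = 2.5110 / 2.6740 = 0.939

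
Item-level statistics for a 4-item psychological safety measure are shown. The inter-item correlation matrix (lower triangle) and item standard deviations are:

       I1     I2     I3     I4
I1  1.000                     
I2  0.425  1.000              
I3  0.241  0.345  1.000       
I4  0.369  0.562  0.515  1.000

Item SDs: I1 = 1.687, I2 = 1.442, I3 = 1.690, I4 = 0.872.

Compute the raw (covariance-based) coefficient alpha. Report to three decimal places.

Σσ²ᵢ = 1.687² + 1.442² + 1.690² + 0.872² = 8.5418
Covariances σ_ij = r_ij · s_i · s_j:
  σ(I1,I2) = 0.425 × 1.687 × 1.442 = 1.0339
  σ(I1,I3) = 0.241 × 1.687 × 1.690 = 0.6871
  σ(I1,I4) = 0.369 × 1.687 × 0.872 = 0.5428
  σ(I2,I3) = 0.345 × 1.442 × 1.690 = 0.8408
  σ(I2,I4) = 0.562 × 1.442 × 0.872 = 0.7067
  σ(I3,I4) = 0.515 × 1.690 × 0.872 = 0.7589
σ²_T = Σσ²ᵢ + 2·Σσ_ij = 8.5418 + 2 × 4.5702 = 17.6822
α = (4/3)·(1 − 8.5418/17.6822) = 0.689

coefficient alpha = 0.689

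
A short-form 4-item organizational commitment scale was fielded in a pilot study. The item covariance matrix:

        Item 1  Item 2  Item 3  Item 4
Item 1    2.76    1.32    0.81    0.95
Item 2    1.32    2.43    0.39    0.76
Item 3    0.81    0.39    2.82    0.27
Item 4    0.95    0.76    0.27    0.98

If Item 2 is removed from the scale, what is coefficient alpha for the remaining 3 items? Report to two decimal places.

coefficient alpha = 0.57

Remaining items: Item 1, Item 3, Item 4 (k = 3).
sum of item variances = 2.76 + 2.82 + 0.98 = 6.56
σ²_T = 6.56 + 2 × 2.03 = 10.62
α (item deleted) = (3/2)·(1 − 6.56/10.62) = 0.57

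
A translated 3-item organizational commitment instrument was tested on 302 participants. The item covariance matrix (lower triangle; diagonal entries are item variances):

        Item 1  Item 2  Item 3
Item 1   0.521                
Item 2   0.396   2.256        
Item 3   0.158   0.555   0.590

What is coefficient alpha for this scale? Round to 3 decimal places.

sum of item variances = 0.521 + 2.256 + 0.590 = 3.367
Σ_{i<j} σ_ij = 1.109
total variance = 3.367 + 2 × 1.109 = 5.585
α = (k/(k−1))·(1 − sum of item variances/total variance) = (3/2)·(1 − 3.367/5.585) = 0.596

α = 0.596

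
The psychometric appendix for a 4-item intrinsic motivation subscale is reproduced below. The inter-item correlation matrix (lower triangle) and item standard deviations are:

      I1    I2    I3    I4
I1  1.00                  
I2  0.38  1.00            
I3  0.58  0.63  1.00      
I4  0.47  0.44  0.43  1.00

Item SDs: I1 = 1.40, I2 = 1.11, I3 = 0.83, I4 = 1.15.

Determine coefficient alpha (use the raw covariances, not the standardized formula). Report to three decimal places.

Σσ²ᵢ = 1.40² + 1.11² + 0.83² + 1.15² = 5.2035
Covariances σ_ij = r_ij · s_i · s_j:
  σ(I1,I2) = 0.38 × 1.40 × 1.11 = 0.5905
  σ(I1,I3) = 0.58 × 1.40 × 0.83 = 0.6740
  σ(I1,I4) = 0.47 × 1.40 × 1.15 = 0.7567
  σ(I2,I3) = 0.63 × 1.11 × 0.83 = 0.5804
  σ(I2,I4) = 0.44 × 1.11 × 1.15 = 0.5617
  σ(I3,I4) = 0.43 × 0.83 × 1.15 = 0.4104
σ²_T = Σσ²ᵢ + 2·Σσ_ij = 5.2035 + 2 × 3.5737 = 12.3509
α = (4/3)·(1 − 5.2035/12.3509) = 0.772

α = 0.772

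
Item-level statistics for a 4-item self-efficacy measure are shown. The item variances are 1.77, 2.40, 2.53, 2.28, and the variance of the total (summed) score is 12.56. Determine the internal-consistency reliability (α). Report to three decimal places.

α = 0.380

Σσᵢ² = 1.77 + 2.40 + 2.53 + 2.28 = 8.98
α = (k/(k−1))·(1 − Σσᵢ²/Var(T)) = (4/3)·(1 − 8.98/12.56) = 0.380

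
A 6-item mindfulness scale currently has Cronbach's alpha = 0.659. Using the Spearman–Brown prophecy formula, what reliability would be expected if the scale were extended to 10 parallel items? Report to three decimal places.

Length factor m = 10/6 = 1.6667
α' = m·α / (1 + (m−1)·α)
   = 10/6 × 0.659 / (1 + (10/6 − 1) × 0.659)
   = 1.0983 / 1.4393 = 0.763

predicted reliability = 0.763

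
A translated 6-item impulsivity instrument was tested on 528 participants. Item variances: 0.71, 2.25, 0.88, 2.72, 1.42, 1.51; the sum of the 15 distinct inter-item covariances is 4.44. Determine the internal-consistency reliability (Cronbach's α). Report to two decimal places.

α = 0.58

Σσ²ᵢ = 0.71 + 2.25 + 0.88 + 2.72 + 1.42 + 1.51 = 9.49
Sum of distinct covariances = 4.44
σ²_total = Σσ²ᵢ + 2·Σcov = 9.49 + 2 × 4.44 = 18.37
α = (6/5)·(1 − 9.49/18.37) = 0.58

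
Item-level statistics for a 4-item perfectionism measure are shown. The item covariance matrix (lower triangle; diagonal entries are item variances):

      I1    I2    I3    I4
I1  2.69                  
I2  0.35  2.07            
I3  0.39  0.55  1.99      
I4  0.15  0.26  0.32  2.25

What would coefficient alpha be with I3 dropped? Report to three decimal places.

coefficient alpha = 0.267

Remaining items: I1, I2, I4 (k = 3).
ΣVar(i) = 2.69 + 2.07 + 2.25 = 7.01
σ²_total = 7.01 + 2 × 0.76 = 8.53
α (item deleted) = (3/2)·(1 − 7.01/8.53) = 0.267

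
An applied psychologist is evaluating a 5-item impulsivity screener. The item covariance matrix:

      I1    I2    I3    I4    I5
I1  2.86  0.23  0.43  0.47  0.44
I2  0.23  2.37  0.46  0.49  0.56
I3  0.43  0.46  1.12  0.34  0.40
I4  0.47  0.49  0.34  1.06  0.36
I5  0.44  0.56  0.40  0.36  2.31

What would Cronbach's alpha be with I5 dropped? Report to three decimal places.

Remaining items: I1, I2, I3, I4 (k = 4).
ΣVar(i) = 2.86 + 2.37 + 1.12 + 1.06 = 7.41
Var(T) = 7.41 + 2 × 2.42 = 12.25
α (item deleted) = (4/3)·(1 − 7.41/12.25) = 0.527

Cronbach's alpha = 0.527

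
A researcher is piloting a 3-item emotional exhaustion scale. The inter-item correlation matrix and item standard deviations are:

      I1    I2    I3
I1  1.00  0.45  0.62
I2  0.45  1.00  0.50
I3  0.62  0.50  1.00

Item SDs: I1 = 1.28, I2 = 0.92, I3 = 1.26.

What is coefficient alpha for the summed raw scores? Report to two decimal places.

coefficient alpha = 0.76

Σσ²ᵢ = 1.28² + 0.92² + 1.26² = 4.0724
Covariances σ_ij = r_ij · s_i · s_j:
  σ(I1,I2) = 0.45 × 1.28 × 0.92 = 0.5299
  σ(I1,I3) = 0.62 × 1.28 × 1.26 = 0.9999
  σ(I2,I3) = 0.50 × 0.92 × 1.26 = 0.5796
σ²_T = Σσ²ᵢ + 2·Σσ_ij = 4.0724 + 2 × 2.1094 = 8.2912
α = (3/2)·(1 − 4.0724/8.2912) = 0.76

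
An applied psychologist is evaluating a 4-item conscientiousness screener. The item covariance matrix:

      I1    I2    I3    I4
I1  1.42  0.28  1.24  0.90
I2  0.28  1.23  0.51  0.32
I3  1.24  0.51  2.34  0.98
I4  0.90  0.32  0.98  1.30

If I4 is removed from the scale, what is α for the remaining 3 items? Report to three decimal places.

Remaining items: I1, I2, I3 (k = 3).
Σσ²ᵢ = 1.42 + 1.23 + 2.34 = 4.99
σ²_total = 4.99 + 2 × 2.03 = 9.05
α (item deleted) = (3/2)·(1 − 4.99/9.05) = 0.673

α = 0.673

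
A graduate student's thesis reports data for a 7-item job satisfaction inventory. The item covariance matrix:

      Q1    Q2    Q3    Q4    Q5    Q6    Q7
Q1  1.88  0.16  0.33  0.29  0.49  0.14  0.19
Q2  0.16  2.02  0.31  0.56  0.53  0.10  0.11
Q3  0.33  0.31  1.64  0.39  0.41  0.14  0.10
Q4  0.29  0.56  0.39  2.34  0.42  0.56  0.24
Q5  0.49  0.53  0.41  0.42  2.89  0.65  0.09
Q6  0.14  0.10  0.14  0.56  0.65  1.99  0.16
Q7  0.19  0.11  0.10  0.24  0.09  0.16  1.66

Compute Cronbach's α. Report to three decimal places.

Σσ²ᵢ = 1.88 + 2.02 + 1.64 + 2.34 + 2.89 + 1.99 + 1.66 = 14.42
Sum of off-diagonal covariances = 6.37
σ²_T = 14.42 + 2 × 6.37 = 27.16
α = (k/(k−1))·(1 − Σσ²ᵢ/σ²_T) = (7/6)·(1 − 14.42/27.16) = 0.547

α = 0.547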